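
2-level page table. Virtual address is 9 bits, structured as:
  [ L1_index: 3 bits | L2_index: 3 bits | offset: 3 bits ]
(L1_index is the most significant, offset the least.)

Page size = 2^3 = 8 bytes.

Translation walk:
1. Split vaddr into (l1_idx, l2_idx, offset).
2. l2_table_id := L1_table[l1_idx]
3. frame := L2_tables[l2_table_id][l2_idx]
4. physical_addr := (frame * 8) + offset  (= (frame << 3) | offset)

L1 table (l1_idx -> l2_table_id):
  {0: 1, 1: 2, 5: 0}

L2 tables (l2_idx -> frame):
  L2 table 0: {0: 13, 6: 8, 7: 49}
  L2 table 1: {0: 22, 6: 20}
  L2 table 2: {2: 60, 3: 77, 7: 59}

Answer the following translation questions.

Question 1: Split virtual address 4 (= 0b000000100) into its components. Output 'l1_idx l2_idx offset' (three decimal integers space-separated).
Answer: 0 0 4

Derivation:
vaddr = 4 = 0b000000100
  top 3 bits -> l1_idx = 0
  next 3 bits -> l2_idx = 0
  bottom 3 bits -> offset = 4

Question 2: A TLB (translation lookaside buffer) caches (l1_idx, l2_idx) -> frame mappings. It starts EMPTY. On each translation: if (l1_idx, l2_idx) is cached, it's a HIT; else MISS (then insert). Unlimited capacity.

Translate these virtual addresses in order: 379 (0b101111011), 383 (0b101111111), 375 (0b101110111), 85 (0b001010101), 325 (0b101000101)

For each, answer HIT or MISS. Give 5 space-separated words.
vaddr=379: (5,7) not in TLB -> MISS, insert
vaddr=383: (5,7) in TLB -> HIT
vaddr=375: (5,6) not in TLB -> MISS, insert
vaddr=85: (1,2) not in TLB -> MISS, insert
vaddr=325: (5,0) not in TLB -> MISS, insert

Answer: MISS HIT MISS MISS MISS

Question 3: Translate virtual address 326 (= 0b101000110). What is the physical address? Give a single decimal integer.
Answer: 110

Derivation:
vaddr = 326 = 0b101000110
Split: l1_idx=5, l2_idx=0, offset=6
L1[5] = 0
L2[0][0] = 13
paddr = 13 * 8 + 6 = 110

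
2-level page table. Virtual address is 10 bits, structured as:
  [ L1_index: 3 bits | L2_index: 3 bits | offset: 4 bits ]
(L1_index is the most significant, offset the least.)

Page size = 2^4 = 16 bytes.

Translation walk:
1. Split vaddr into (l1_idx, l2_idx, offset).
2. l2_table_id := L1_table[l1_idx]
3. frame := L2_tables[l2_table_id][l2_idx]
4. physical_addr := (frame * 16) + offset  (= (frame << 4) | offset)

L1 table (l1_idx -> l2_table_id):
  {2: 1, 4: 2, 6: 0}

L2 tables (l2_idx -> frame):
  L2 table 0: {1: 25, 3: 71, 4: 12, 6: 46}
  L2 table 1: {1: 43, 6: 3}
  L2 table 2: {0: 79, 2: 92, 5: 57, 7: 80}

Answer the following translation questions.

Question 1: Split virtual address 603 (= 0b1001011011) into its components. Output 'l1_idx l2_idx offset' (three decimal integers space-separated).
Answer: 4 5 11

Derivation:
vaddr = 603 = 0b1001011011
  top 3 bits -> l1_idx = 4
  next 3 bits -> l2_idx = 5
  bottom 4 bits -> offset = 11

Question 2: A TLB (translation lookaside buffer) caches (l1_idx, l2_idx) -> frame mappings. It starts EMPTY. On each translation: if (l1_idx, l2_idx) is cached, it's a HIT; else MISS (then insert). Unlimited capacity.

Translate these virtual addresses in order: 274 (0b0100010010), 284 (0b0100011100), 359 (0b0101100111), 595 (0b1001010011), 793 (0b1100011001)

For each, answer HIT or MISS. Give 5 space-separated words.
Answer: MISS HIT MISS MISS MISS

Derivation:
vaddr=274: (2,1) not in TLB -> MISS, insert
vaddr=284: (2,1) in TLB -> HIT
vaddr=359: (2,6) not in TLB -> MISS, insert
vaddr=595: (4,5) not in TLB -> MISS, insert
vaddr=793: (6,1) not in TLB -> MISS, insert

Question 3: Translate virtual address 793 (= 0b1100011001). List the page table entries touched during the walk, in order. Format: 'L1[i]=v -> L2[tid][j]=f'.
vaddr = 793 = 0b1100011001
Split: l1_idx=6, l2_idx=1, offset=9

Answer: L1[6]=0 -> L2[0][1]=25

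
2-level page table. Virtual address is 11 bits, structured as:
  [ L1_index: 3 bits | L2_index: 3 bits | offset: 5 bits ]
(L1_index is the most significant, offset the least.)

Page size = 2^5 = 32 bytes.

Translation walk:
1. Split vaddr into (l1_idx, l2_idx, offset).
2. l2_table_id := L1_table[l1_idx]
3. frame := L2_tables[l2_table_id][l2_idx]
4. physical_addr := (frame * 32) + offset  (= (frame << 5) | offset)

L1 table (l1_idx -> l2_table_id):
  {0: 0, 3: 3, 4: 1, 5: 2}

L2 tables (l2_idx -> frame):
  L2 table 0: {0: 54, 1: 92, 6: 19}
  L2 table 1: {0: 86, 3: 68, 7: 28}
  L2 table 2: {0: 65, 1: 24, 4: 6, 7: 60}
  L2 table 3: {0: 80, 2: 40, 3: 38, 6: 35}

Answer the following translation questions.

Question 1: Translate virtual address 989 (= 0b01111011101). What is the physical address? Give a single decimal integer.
Answer: 1149

Derivation:
vaddr = 989 = 0b01111011101
Split: l1_idx=3, l2_idx=6, offset=29
L1[3] = 3
L2[3][6] = 35
paddr = 35 * 32 + 29 = 1149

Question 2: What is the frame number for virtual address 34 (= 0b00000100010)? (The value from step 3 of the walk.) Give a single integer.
vaddr = 34: l1_idx=0, l2_idx=1
L1[0] = 0; L2[0][1] = 92

Answer: 92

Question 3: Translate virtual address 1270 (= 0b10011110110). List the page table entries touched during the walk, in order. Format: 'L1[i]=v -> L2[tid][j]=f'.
vaddr = 1270 = 0b10011110110
Split: l1_idx=4, l2_idx=7, offset=22

Answer: L1[4]=1 -> L2[1][7]=28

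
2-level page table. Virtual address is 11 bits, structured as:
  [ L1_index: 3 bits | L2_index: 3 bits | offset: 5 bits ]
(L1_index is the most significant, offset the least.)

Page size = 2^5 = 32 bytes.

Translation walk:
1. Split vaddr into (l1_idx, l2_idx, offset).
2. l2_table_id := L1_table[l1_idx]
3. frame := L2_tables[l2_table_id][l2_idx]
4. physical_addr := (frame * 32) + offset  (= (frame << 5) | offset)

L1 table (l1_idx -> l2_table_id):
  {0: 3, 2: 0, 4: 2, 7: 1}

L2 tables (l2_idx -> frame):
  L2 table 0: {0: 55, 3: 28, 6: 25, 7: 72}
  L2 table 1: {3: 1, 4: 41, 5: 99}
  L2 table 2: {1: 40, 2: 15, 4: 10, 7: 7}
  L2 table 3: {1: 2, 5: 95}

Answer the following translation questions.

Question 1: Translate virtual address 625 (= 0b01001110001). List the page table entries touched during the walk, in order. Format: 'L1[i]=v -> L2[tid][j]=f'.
Answer: L1[2]=0 -> L2[0][3]=28

Derivation:
vaddr = 625 = 0b01001110001
Split: l1_idx=2, l2_idx=3, offset=17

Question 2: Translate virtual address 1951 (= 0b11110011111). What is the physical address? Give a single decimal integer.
vaddr = 1951 = 0b11110011111
Split: l1_idx=7, l2_idx=4, offset=31
L1[7] = 1
L2[1][4] = 41
paddr = 41 * 32 + 31 = 1343

Answer: 1343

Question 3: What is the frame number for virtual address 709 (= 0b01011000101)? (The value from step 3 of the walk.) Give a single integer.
Answer: 25

Derivation:
vaddr = 709: l1_idx=2, l2_idx=6
L1[2] = 0; L2[0][6] = 25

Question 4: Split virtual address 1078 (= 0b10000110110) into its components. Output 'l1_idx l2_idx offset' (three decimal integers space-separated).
Answer: 4 1 22

Derivation:
vaddr = 1078 = 0b10000110110
  top 3 bits -> l1_idx = 4
  next 3 bits -> l2_idx = 1
  bottom 5 bits -> offset = 22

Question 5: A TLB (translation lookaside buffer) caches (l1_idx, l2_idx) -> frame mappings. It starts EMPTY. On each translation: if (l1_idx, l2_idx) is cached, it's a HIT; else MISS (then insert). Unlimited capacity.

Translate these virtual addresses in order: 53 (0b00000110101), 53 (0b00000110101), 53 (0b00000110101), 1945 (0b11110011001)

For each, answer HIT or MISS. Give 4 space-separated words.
vaddr=53: (0,1) not in TLB -> MISS, insert
vaddr=53: (0,1) in TLB -> HIT
vaddr=53: (0,1) in TLB -> HIT
vaddr=1945: (7,4) not in TLB -> MISS, insert

Answer: MISS HIT HIT MISS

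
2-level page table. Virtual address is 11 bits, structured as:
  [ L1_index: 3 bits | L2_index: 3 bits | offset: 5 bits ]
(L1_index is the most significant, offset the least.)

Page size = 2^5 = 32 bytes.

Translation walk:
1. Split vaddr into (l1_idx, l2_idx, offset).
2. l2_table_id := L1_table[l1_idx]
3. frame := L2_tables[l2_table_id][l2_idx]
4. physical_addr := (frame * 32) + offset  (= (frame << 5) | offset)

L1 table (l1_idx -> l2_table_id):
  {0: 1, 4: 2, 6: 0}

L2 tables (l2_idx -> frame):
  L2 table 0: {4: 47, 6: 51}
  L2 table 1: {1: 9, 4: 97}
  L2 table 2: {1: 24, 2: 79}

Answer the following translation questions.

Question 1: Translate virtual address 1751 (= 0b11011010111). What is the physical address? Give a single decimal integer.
Answer: 1655

Derivation:
vaddr = 1751 = 0b11011010111
Split: l1_idx=6, l2_idx=6, offset=23
L1[6] = 0
L2[0][6] = 51
paddr = 51 * 32 + 23 = 1655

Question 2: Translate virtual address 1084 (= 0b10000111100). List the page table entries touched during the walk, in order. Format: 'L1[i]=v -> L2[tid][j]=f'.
Answer: L1[4]=2 -> L2[2][1]=24

Derivation:
vaddr = 1084 = 0b10000111100
Split: l1_idx=4, l2_idx=1, offset=28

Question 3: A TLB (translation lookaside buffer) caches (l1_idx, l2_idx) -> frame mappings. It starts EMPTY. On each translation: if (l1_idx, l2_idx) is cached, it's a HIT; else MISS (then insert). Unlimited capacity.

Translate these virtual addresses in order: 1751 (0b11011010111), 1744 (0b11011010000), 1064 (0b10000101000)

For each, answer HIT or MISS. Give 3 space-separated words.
vaddr=1751: (6,6) not in TLB -> MISS, insert
vaddr=1744: (6,6) in TLB -> HIT
vaddr=1064: (4,1) not in TLB -> MISS, insert

Answer: MISS HIT MISS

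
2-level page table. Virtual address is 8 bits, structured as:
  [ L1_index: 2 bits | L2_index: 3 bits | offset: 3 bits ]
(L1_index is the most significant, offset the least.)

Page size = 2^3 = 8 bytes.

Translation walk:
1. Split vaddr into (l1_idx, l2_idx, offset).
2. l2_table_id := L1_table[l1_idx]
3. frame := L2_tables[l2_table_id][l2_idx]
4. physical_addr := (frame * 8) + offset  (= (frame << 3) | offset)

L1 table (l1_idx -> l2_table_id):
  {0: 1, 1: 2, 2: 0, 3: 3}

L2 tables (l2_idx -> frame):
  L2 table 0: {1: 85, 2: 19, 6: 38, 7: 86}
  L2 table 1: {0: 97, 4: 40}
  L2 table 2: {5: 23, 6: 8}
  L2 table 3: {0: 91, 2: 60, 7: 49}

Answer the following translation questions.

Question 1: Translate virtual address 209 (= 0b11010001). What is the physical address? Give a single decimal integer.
vaddr = 209 = 0b11010001
Split: l1_idx=3, l2_idx=2, offset=1
L1[3] = 3
L2[3][2] = 60
paddr = 60 * 8 + 1 = 481

Answer: 481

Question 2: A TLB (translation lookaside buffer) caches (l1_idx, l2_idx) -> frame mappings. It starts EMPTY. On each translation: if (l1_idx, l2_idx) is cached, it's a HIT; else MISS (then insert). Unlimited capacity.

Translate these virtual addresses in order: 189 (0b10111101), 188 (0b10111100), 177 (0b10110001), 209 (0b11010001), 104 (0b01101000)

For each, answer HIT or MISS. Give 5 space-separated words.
vaddr=189: (2,7) not in TLB -> MISS, insert
vaddr=188: (2,7) in TLB -> HIT
vaddr=177: (2,6) not in TLB -> MISS, insert
vaddr=209: (3,2) not in TLB -> MISS, insert
vaddr=104: (1,5) not in TLB -> MISS, insert

Answer: MISS HIT MISS MISS MISS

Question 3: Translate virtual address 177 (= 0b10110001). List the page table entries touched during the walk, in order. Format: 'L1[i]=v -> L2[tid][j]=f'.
Answer: L1[2]=0 -> L2[0][6]=38

Derivation:
vaddr = 177 = 0b10110001
Split: l1_idx=2, l2_idx=6, offset=1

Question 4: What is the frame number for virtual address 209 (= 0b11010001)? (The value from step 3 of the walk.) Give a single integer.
vaddr = 209: l1_idx=3, l2_idx=2
L1[3] = 3; L2[3][2] = 60

Answer: 60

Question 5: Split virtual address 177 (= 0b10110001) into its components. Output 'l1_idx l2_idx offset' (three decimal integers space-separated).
vaddr = 177 = 0b10110001
  top 2 bits -> l1_idx = 2
  next 3 bits -> l2_idx = 6
  bottom 3 bits -> offset = 1

Answer: 2 6 1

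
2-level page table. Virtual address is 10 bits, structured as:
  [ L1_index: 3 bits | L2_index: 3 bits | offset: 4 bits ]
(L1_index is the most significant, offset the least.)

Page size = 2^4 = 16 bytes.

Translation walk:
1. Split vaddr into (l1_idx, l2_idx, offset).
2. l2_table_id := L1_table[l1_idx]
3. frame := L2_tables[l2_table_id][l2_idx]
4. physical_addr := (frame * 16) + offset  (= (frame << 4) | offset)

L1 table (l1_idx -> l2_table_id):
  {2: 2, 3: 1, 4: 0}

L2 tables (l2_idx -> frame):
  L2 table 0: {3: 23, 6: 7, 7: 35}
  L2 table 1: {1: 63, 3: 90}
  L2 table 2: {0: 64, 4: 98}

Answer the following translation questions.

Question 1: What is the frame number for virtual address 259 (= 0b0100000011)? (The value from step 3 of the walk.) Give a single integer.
vaddr = 259: l1_idx=2, l2_idx=0
L1[2] = 2; L2[2][0] = 64

Answer: 64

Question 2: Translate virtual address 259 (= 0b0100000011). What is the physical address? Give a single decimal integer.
Answer: 1027

Derivation:
vaddr = 259 = 0b0100000011
Split: l1_idx=2, l2_idx=0, offset=3
L1[2] = 2
L2[2][0] = 64
paddr = 64 * 16 + 3 = 1027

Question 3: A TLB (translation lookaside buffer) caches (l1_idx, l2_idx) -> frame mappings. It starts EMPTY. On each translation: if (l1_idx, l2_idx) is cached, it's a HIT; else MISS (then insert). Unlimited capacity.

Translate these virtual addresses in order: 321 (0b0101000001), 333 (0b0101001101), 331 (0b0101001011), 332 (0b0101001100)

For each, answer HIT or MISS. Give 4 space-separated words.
vaddr=321: (2,4) not in TLB -> MISS, insert
vaddr=333: (2,4) in TLB -> HIT
vaddr=331: (2,4) in TLB -> HIT
vaddr=332: (2,4) in TLB -> HIT

Answer: MISS HIT HIT HIT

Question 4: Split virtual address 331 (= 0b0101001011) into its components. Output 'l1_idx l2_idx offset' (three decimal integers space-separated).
vaddr = 331 = 0b0101001011
  top 3 bits -> l1_idx = 2
  next 3 bits -> l2_idx = 4
  bottom 4 bits -> offset = 11

Answer: 2 4 11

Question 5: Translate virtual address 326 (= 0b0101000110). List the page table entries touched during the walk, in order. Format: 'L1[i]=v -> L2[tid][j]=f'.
vaddr = 326 = 0b0101000110
Split: l1_idx=2, l2_idx=4, offset=6

Answer: L1[2]=2 -> L2[2][4]=98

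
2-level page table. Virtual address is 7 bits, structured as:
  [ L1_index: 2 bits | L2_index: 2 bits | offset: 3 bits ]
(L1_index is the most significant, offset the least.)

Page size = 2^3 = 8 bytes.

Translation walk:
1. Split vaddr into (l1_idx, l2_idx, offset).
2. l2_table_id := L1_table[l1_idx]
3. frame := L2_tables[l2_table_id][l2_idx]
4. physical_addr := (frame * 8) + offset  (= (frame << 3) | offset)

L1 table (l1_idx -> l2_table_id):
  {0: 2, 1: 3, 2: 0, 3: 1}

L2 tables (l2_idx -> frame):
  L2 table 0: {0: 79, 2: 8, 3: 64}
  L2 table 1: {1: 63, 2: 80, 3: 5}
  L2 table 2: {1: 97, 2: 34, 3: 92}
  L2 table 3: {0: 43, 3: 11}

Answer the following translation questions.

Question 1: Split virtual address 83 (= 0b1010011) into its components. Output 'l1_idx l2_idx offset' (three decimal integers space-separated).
Answer: 2 2 3

Derivation:
vaddr = 83 = 0b1010011
  top 2 bits -> l1_idx = 2
  next 2 bits -> l2_idx = 2
  bottom 3 bits -> offset = 3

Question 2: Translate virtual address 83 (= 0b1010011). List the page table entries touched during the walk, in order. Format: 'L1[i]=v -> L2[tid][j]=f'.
Answer: L1[2]=0 -> L2[0][2]=8

Derivation:
vaddr = 83 = 0b1010011
Split: l1_idx=2, l2_idx=2, offset=3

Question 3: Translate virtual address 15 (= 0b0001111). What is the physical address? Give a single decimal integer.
Answer: 783

Derivation:
vaddr = 15 = 0b0001111
Split: l1_idx=0, l2_idx=1, offset=7
L1[0] = 2
L2[2][1] = 97
paddr = 97 * 8 + 7 = 783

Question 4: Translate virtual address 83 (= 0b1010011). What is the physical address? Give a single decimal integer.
vaddr = 83 = 0b1010011
Split: l1_idx=2, l2_idx=2, offset=3
L1[2] = 0
L2[0][2] = 8
paddr = 8 * 8 + 3 = 67

Answer: 67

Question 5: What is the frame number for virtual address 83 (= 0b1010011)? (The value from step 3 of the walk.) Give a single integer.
Answer: 8

Derivation:
vaddr = 83: l1_idx=2, l2_idx=2
L1[2] = 0; L2[0][2] = 8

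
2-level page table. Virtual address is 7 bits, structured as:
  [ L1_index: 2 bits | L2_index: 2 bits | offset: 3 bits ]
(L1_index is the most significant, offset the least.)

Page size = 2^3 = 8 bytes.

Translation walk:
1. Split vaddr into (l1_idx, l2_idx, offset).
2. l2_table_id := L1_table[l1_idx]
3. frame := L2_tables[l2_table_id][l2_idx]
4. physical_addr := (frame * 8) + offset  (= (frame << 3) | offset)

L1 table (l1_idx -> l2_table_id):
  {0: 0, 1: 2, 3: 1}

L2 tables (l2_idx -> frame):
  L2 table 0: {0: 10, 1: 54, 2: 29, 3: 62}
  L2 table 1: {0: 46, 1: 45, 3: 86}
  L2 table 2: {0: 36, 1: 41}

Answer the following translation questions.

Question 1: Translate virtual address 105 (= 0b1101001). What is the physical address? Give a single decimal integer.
vaddr = 105 = 0b1101001
Split: l1_idx=3, l2_idx=1, offset=1
L1[3] = 1
L2[1][1] = 45
paddr = 45 * 8 + 1 = 361

Answer: 361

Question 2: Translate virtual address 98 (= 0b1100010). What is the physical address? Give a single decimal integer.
vaddr = 98 = 0b1100010
Split: l1_idx=3, l2_idx=0, offset=2
L1[3] = 1
L2[1][0] = 46
paddr = 46 * 8 + 2 = 370

Answer: 370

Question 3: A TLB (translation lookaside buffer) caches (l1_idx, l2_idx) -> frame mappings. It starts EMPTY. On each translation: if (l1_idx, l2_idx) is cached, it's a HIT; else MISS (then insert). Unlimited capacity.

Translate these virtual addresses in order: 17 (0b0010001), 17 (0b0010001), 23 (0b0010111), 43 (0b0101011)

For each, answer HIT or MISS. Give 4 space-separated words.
Answer: MISS HIT HIT MISS

Derivation:
vaddr=17: (0,2) not in TLB -> MISS, insert
vaddr=17: (0,2) in TLB -> HIT
vaddr=23: (0,2) in TLB -> HIT
vaddr=43: (1,1) not in TLB -> MISS, insert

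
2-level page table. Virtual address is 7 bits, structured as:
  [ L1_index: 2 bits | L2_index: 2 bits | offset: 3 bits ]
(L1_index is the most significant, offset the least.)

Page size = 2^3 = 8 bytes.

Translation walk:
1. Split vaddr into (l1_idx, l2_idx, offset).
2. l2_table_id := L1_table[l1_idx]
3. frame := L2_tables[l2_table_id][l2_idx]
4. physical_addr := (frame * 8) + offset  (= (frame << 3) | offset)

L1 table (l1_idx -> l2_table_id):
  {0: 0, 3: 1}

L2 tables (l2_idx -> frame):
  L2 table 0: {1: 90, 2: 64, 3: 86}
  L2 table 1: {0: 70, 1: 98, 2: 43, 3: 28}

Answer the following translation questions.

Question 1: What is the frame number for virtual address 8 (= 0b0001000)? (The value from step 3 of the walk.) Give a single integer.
vaddr = 8: l1_idx=0, l2_idx=1
L1[0] = 0; L2[0][1] = 90

Answer: 90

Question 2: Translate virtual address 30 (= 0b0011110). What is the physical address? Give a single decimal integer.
vaddr = 30 = 0b0011110
Split: l1_idx=0, l2_idx=3, offset=6
L1[0] = 0
L2[0][3] = 86
paddr = 86 * 8 + 6 = 694

Answer: 694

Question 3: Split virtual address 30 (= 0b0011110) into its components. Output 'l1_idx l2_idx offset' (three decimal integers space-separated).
Answer: 0 3 6

Derivation:
vaddr = 30 = 0b0011110
  top 2 bits -> l1_idx = 0
  next 2 bits -> l2_idx = 3
  bottom 3 bits -> offset = 6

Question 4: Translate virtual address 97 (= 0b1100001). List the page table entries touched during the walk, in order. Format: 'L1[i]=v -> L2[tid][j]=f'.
vaddr = 97 = 0b1100001
Split: l1_idx=3, l2_idx=0, offset=1

Answer: L1[3]=1 -> L2[1][0]=70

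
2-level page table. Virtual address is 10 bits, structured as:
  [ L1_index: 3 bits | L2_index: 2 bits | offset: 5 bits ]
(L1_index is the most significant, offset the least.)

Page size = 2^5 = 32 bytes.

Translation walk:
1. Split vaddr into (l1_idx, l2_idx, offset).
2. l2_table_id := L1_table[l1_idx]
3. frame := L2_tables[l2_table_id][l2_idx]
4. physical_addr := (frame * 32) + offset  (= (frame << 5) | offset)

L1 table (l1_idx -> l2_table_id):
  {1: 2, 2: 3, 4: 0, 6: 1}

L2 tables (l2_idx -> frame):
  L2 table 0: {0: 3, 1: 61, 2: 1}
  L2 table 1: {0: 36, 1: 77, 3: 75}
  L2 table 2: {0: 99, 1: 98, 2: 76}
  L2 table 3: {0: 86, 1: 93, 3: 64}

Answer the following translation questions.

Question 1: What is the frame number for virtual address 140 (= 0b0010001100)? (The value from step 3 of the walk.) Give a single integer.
Answer: 99

Derivation:
vaddr = 140: l1_idx=1, l2_idx=0
L1[1] = 2; L2[2][0] = 99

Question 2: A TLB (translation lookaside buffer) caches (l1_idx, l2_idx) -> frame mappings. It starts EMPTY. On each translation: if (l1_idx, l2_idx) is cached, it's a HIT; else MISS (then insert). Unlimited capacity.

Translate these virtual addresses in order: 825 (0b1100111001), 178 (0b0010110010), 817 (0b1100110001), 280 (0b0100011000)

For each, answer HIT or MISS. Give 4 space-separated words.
vaddr=825: (6,1) not in TLB -> MISS, insert
vaddr=178: (1,1) not in TLB -> MISS, insert
vaddr=817: (6,1) in TLB -> HIT
vaddr=280: (2,0) not in TLB -> MISS, insert

Answer: MISS MISS HIT MISS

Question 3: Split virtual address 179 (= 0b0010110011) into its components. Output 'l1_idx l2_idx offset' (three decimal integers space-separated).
vaddr = 179 = 0b0010110011
  top 3 bits -> l1_idx = 1
  next 2 bits -> l2_idx = 1
  bottom 5 bits -> offset = 19

Answer: 1 1 19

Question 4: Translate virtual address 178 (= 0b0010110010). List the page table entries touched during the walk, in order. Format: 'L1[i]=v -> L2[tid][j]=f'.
Answer: L1[1]=2 -> L2[2][1]=98

Derivation:
vaddr = 178 = 0b0010110010
Split: l1_idx=1, l2_idx=1, offset=18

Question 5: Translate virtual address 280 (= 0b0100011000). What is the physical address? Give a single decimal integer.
vaddr = 280 = 0b0100011000
Split: l1_idx=2, l2_idx=0, offset=24
L1[2] = 3
L2[3][0] = 86
paddr = 86 * 32 + 24 = 2776

Answer: 2776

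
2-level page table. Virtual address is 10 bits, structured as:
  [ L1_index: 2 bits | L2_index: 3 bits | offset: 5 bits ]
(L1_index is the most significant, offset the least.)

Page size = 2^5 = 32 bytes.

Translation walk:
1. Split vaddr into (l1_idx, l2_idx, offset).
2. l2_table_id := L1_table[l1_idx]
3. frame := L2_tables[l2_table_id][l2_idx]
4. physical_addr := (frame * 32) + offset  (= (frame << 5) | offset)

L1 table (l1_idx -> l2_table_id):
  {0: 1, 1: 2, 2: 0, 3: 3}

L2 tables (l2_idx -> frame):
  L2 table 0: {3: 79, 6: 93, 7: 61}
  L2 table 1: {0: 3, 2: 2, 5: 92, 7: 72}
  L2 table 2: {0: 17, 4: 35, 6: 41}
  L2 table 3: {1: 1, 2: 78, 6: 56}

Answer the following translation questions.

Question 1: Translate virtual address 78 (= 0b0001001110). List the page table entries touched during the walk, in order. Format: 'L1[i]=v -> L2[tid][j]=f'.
Answer: L1[0]=1 -> L2[1][2]=2

Derivation:
vaddr = 78 = 0b0001001110
Split: l1_idx=0, l2_idx=2, offset=14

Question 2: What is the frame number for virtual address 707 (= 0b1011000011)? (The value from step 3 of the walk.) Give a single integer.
vaddr = 707: l1_idx=2, l2_idx=6
L1[2] = 0; L2[0][6] = 93

Answer: 93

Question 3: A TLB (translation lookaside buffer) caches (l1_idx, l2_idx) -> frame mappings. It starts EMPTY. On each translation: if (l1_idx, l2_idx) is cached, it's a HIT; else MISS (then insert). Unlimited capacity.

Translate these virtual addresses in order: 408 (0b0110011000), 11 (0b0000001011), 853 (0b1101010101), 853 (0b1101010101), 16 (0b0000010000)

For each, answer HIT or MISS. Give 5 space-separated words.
Answer: MISS MISS MISS HIT HIT

Derivation:
vaddr=408: (1,4) not in TLB -> MISS, insert
vaddr=11: (0,0) not in TLB -> MISS, insert
vaddr=853: (3,2) not in TLB -> MISS, insert
vaddr=853: (3,2) in TLB -> HIT
vaddr=16: (0,0) in TLB -> HIT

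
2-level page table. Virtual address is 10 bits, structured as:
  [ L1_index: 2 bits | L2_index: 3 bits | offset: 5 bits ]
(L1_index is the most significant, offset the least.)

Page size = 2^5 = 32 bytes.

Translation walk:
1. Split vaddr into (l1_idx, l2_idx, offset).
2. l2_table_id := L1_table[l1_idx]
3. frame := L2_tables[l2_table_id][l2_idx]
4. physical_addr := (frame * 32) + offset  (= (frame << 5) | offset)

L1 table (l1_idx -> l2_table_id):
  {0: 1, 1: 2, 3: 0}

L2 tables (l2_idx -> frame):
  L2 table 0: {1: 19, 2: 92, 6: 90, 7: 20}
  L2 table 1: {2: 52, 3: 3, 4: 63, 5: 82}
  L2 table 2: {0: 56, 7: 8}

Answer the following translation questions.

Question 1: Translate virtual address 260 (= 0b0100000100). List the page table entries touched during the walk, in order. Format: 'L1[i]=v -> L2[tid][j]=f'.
Answer: L1[1]=2 -> L2[2][0]=56

Derivation:
vaddr = 260 = 0b0100000100
Split: l1_idx=1, l2_idx=0, offset=4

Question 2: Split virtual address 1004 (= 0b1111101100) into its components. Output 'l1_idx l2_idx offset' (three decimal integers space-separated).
Answer: 3 7 12

Derivation:
vaddr = 1004 = 0b1111101100
  top 2 bits -> l1_idx = 3
  next 3 bits -> l2_idx = 7
  bottom 5 bits -> offset = 12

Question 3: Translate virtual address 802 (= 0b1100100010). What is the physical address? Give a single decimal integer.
Answer: 610

Derivation:
vaddr = 802 = 0b1100100010
Split: l1_idx=3, l2_idx=1, offset=2
L1[3] = 0
L2[0][1] = 19
paddr = 19 * 32 + 2 = 610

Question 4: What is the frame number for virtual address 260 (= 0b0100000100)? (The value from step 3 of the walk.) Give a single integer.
vaddr = 260: l1_idx=1, l2_idx=0
L1[1] = 2; L2[2][0] = 56

Answer: 56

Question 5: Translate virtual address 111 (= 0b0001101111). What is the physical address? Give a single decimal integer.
Answer: 111

Derivation:
vaddr = 111 = 0b0001101111
Split: l1_idx=0, l2_idx=3, offset=15
L1[0] = 1
L2[1][3] = 3
paddr = 3 * 32 + 15 = 111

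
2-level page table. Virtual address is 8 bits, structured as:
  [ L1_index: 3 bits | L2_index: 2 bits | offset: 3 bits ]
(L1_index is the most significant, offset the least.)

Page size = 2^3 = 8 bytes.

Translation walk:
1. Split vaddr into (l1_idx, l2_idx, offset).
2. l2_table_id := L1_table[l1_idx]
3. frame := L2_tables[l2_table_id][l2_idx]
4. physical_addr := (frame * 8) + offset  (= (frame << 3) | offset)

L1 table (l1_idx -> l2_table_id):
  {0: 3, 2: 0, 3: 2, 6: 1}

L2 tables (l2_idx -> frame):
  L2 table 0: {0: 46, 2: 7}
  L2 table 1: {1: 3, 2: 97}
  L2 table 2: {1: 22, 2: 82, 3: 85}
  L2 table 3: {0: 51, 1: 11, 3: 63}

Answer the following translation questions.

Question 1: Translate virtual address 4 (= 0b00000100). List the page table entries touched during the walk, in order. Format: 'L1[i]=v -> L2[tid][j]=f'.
Answer: L1[0]=3 -> L2[3][0]=51

Derivation:
vaddr = 4 = 0b00000100
Split: l1_idx=0, l2_idx=0, offset=4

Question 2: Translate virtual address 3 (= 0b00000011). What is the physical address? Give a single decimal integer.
Answer: 411

Derivation:
vaddr = 3 = 0b00000011
Split: l1_idx=0, l2_idx=0, offset=3
L1[0] = 3
L2[3][0] = 51
paddr = 51 * 8 + 3 = 411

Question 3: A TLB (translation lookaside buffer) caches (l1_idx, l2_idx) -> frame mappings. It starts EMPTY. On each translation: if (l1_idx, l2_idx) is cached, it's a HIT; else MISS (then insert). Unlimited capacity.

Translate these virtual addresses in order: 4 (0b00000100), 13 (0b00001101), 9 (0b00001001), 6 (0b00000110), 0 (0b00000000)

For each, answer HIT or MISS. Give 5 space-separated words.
vaddr=4: (0,0) not in TLB -> MISS, insert
vaddr=13: (0,1) not in TLB -> MISS, insert
vaddr=9: (0,1) in TLB -> HIT
vaddr=6: (0,0) in TLB -> HIT
vaddr=0: (0,0) in TLB -> HIT

Answer: MISS MISS HIT HIT HIT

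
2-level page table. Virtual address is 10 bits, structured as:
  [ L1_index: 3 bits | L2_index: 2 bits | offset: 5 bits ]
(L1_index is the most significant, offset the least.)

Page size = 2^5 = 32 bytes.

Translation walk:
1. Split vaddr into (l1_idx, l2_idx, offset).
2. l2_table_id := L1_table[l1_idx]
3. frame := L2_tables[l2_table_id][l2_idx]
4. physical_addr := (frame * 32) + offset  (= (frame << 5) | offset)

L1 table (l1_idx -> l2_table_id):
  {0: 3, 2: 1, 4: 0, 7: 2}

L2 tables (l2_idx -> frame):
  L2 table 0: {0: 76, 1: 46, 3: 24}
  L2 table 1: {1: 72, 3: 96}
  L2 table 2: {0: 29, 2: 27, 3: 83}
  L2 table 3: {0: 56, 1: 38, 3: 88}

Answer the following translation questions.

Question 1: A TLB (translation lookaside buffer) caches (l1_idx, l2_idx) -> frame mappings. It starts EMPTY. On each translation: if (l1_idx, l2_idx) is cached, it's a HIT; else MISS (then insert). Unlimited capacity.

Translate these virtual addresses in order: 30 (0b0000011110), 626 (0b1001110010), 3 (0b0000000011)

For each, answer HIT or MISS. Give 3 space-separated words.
Answer: MISS MISS HIT

Derivation:
vaddr=30: (0,0) not in TLB -> MISS, insert
vaddr=626: (4,3) not in TLB -> MISS, insert
vaddr=3: (0,0) in TLB -> HIT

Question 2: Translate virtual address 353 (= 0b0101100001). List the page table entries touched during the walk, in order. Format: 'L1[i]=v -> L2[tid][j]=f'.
vaddr = 353 = 0b0101100001
Split: l1_idx=2, l2_idx=3, offset=1

Answer: L1[2]=1 -> L2[1][3]=96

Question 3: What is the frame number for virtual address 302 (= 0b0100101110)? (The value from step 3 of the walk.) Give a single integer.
vaddr = 302: l1_idx=2, l2_idx=1
L1[2] = 1; L2[1][1] = 72

Answer: 72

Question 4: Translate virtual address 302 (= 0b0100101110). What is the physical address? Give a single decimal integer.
Answer: 2318

Derivation:
vaddr = 302 = 0b0100101110
Split: l1_idx=2, l2_idx=1, offset=14
L1[2] = 1
L2[1][1] = 72
paddr = 72 * 32 + 14 = 2318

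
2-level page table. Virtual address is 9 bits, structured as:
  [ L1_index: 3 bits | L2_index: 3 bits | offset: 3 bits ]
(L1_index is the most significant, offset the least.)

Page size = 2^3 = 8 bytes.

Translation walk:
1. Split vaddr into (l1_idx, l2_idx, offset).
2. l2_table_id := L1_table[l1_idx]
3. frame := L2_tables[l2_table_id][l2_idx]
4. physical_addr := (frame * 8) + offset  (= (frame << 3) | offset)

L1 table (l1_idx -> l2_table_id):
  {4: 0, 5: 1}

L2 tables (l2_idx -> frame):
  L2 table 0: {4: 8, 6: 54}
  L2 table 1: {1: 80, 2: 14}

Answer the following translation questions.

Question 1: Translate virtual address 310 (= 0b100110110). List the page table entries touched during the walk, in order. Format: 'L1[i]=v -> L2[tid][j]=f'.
vaddr = 310 = 0b100110110
Split: l1_idx=4, l2_idx=6, offset=6

Answer: L1[4]=0 -> L2[0][6]=54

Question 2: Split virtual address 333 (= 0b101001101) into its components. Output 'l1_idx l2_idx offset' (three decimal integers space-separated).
Answer: 5 1 5

Derivation:
vaddr = 333 = 0b101001101
  top 3 bits -> l1_idx = 5
  next 3 bits -> l2_idx = 1
  bottom 3 bits -> offset = 5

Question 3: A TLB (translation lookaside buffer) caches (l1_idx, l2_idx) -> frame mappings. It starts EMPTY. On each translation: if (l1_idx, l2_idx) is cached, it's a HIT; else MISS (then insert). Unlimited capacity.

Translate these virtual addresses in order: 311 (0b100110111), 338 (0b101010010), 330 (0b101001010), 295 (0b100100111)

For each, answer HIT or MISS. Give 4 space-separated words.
vaddr=311: (4,6) not in TLB -> MISS, insert
vaddr=338: (5,2) not in TLB -> MISS, insert
vaddr=330: (5,1) not in TLB -> MISS, insert
vaddr=295: (4,4) not in TLB -> MISS, insert

Answer: MISS MISS MISS MISS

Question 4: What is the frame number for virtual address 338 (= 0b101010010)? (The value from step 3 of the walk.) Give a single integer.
vaddr = 338: l1_idx=5, l2_idx=2
L1[5] = 1; L2[1][2] = 14

Answer: 14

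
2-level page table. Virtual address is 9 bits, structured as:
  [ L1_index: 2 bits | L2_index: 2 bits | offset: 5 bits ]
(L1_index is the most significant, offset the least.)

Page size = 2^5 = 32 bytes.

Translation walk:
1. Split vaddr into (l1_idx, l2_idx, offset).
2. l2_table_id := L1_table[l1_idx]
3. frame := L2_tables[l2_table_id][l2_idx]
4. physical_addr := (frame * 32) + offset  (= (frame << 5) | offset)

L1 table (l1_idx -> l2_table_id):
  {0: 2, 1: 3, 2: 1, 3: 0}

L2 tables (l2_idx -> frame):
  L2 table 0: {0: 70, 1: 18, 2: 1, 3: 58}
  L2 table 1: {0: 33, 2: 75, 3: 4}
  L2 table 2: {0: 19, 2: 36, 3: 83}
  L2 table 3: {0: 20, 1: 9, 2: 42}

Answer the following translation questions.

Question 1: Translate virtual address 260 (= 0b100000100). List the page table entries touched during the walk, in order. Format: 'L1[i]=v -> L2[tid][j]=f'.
vaddr = 260 = 0b100000100
Split: l1_idx=2, l2_idx=0, offset=4

Answer: L1[2]=1 -> L2[1][0]=33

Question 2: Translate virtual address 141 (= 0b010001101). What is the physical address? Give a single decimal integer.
vaddr = 141 = 0b010001101
Split: l1_idx=1, l2_idx=0, offset=13
L1[1] = 3
L2[3][0] = 20
paddr = 20 * 32 + 13 = 653

Answer: 653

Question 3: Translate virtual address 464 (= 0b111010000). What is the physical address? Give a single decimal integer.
Answer: 48

Derivation:
vaddr = 464 = 0b111010000
Split: l1_idx=3, l2_idx=2, offset=16
L1[3] = 0
L2[0][2] = 1
paddr = 1 * 32 + 16 = 48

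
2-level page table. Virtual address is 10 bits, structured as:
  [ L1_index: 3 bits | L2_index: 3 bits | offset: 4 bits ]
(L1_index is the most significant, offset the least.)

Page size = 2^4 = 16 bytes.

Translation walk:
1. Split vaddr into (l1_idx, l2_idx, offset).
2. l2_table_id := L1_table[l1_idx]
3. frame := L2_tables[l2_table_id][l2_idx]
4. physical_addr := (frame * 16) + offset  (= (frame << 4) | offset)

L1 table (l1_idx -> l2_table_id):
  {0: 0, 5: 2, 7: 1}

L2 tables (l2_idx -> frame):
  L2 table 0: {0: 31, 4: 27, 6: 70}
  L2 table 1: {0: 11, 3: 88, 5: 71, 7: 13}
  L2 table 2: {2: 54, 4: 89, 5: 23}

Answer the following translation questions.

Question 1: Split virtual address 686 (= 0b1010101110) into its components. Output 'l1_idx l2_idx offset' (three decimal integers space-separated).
vaddr = 686 = 0b1010101110
  top 3 bits -> l1_idx = 5
  next 3 bits -> l2_idx = 2
  bottom 4 bits -> offset = 14

Answer: 5 2 14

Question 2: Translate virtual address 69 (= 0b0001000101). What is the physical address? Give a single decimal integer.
Answer: 437

Derivation:
vaddr = 69 = 0b0001000101
Split: l1_idx=0, l2_idx=4, offset=5
L1[0] = 0
L2[0][4] = 27
paddr = 27 * 16 + 5 = 437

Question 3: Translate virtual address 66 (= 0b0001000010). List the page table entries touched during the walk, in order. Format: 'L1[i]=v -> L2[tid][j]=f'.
Answer: L1[0]=0 -> L2[0][4]=27

Derivation:
vaddr = 66 = 0b0001000010
Split: l1_idx=0, l2_idx=4, offset=2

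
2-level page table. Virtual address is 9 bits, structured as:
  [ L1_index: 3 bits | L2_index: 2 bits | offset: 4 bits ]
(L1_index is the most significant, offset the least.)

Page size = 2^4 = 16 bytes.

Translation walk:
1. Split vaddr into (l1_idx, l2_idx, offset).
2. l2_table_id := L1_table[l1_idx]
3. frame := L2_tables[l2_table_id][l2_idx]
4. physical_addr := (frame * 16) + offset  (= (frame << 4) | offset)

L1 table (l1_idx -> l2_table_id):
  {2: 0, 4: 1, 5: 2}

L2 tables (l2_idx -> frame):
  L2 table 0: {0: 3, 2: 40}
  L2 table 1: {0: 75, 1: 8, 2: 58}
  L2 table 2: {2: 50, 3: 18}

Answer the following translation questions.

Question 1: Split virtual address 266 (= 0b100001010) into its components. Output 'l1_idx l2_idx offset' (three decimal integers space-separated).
Answer: 4 0 10

Derivation:
vaddr = 266 = 0b100001010
  top 3 bits -> l1_idx = 4
  next 2 bits -> l2_idx = 0
  bottom 4 bits -> offset = 10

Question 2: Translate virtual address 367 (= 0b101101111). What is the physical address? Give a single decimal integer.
vaddr = 367 = 0b101101111
Split: l1_idx=5, l2_idx=2, offset=15
L1[5] = 2
L2[2][2] = 50
paddr = 50 * 16 + 15 = 815

Answer: 815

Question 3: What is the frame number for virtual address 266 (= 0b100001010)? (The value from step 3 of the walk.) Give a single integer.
vaddr = 266: l1_idx=4, l2_idx=0
L1[4] = 1; L2[1][0] = 75

Answer: 75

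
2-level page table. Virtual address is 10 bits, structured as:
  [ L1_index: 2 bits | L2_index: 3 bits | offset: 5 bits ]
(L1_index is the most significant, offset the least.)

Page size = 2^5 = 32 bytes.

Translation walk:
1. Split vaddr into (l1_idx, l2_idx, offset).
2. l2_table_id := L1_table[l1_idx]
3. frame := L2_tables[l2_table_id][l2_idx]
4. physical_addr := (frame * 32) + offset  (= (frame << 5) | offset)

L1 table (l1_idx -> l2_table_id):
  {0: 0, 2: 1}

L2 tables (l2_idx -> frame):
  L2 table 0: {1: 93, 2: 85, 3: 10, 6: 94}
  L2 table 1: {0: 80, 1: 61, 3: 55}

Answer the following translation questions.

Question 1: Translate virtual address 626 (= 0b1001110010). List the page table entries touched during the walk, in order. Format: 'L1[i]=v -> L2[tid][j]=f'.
vaddr = 626 = 0b1001110010
Split: l1_idx=2, l2_idx=3, offset=18

Answer: L1[2]=1 -> L2[1][3]=55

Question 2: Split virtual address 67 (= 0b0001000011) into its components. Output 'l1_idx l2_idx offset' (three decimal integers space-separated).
Answer: 0 2 3

Derivation:
vaddr = 67 = 0b0001000011
  top 2 bits -> l1_idx = 0
  next 3 bits -> l2_idx = 2
  bottom 5 bits -> offset = 3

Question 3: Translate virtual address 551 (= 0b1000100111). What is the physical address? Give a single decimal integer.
vaddr = 551 = 0b1000100111
Split: l1_idx=2, l2_idx=1, offset=7
L1[2] = 1
L2[1][1] = 61
paddr = 61 * 32 + 7 = 1959

Answer: 1959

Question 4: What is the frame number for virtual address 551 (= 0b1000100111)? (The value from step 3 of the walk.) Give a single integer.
Answer: 61

Derivation:
vaddr = 551: l1_idx=2, l2_idx=1
L1[2] = 1; L2[1][1] = 61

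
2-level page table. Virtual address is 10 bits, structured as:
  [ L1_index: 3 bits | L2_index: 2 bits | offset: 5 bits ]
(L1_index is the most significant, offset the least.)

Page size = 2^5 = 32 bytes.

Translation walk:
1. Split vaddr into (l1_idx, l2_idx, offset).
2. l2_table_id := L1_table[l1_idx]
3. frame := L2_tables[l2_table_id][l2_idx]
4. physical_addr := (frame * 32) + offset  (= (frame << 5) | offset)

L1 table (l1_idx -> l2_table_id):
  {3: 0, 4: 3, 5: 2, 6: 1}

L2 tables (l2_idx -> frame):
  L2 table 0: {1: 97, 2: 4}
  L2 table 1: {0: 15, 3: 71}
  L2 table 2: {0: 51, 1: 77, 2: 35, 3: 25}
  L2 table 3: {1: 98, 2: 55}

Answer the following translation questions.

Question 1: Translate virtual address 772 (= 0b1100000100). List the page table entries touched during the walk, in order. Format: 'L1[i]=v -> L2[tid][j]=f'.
Answer: L1[6]=1 -> L2[1][0]=15

Derivation:
vaddr = 772 = 0b1100000100
Split: l1_idx=6, l2_idx=0, offset=4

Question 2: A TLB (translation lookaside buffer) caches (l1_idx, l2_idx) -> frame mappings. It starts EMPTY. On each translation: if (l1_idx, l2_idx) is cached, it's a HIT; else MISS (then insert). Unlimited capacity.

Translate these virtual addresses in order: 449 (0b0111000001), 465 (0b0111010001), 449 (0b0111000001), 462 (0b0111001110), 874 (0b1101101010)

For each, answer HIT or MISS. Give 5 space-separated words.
Answer: MISS HIT HIT HIT MISS

Derivation:
vaddr=449: (3,2) not in TLB -> MISS, insert
vaddr=465: (3,2) in TLB -> HIT
vaddr=449: (3,2) in TLB -> HIT
vaddr=462: (3,2) in TLB -> HIT
vaddr=874: (6,3) not in TLB -> MISS, insert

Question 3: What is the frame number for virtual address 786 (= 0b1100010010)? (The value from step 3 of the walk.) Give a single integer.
Answer: 15

Derivation:
vaddr = 786: l1_idx=6, l2_idx=0
L1[6] = 1; L2[1][0] = 15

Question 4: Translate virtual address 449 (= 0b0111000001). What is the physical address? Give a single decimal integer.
Answer: 129

Derivation:
vaddr = 449 = 0b0111000001
Split: l1_idx=3, l2_idx=2, offset=1
L1[3] = 0
L2[0][2] = 4
paddr = 4 * 32 + 1 = 129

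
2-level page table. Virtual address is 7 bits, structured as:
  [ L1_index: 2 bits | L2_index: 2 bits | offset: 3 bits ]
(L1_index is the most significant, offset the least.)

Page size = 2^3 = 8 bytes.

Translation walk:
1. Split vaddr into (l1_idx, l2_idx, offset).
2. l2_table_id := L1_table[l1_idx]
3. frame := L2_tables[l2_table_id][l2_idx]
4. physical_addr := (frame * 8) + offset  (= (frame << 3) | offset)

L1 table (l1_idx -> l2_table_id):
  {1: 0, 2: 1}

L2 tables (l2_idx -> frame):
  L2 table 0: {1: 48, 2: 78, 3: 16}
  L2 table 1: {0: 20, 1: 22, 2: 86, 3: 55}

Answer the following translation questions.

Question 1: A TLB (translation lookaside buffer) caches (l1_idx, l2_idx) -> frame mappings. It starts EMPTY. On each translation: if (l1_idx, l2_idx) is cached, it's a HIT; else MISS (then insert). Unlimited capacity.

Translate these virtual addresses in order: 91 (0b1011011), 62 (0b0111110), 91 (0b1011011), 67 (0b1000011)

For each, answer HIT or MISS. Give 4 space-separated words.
Answer: MISS MISS HIT MISS

Derivation:
vaddr=91: (2,3) not in TLB -> MISS, insert
vaddr=62: (1,3) not in TLB -> MISS, insert
vaddr=91: (2,3) in TLB -> HIT
vaddr=67: (2,0) not in TLB -> MISS, insert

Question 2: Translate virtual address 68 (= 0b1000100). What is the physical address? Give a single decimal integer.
Answer: 164

Derivation:
vaddr = 68 = 0b1000100
Split: l1_idx=2, l2_idx=0, offset=4
L1[2] = 1
L2[1][0] = 20
paddr = 20 * 8 + 4 = 164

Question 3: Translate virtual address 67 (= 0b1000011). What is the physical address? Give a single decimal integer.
Answer: 163

Derivation:
vaddr = 67 = 0b1000011
Split: l1_idx=2, l2_idx=0, offset=3
L1[2] = 1
L2[1][0] = 20
paddr = 20 * 8 + 3 = 163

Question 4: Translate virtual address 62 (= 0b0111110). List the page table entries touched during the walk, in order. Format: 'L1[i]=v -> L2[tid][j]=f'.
vaddr = 62 = 0b0111110
Split: l1_idx=1, l2_idx=3, offset=6

Answer: L1[1]=0 -> L2[0][3]=16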